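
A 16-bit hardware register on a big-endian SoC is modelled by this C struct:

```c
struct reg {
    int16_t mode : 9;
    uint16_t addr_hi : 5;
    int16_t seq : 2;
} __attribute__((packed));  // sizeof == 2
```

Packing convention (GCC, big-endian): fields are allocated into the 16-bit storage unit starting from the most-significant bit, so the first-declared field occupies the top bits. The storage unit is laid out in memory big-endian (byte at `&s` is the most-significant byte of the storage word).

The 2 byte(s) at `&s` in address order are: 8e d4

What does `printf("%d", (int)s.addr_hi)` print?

21

[0]=0x8e [1]=0xd4 (big-endian) → word 0x8ed4
mode [7+:9] = (word>>7) & 0x1ff = 285
addr_hi [2+:5] = (word>>2) & 0x1f = 21  ←
seq [0+:2] = (word>>0) & 0x3 = 0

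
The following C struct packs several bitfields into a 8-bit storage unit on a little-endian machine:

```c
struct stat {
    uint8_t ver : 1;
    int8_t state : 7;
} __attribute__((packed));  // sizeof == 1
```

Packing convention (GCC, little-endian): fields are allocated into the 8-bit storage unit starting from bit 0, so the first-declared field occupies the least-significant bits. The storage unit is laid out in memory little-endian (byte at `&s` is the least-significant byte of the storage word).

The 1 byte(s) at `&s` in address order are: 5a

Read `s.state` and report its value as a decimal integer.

[0]=0x5a (little-endian) → word 0x5a
ver [0+:1] = (word>>0) & 0x1 = 0
state [1+:7] = (word>>1) & 0x7f = 45  ←
state signed 7b, MSB=0: value = 45

45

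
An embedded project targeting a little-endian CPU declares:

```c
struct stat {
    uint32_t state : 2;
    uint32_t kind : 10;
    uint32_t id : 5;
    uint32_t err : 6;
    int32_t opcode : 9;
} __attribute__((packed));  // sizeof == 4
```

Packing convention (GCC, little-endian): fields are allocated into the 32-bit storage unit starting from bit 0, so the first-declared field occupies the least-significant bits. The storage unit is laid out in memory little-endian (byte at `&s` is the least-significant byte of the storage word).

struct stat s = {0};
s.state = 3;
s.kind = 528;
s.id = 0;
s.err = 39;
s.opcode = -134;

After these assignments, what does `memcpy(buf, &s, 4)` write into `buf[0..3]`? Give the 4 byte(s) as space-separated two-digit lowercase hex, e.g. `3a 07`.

43 08 4e bd

state (2b) val=3 bits=0x3 at bit 0: 0x00000003
kind (10b) val=528 bits=0x210 at bit 2: 0x00000843
id (5b) val=0 bits=0x0 at bit 12: 0x00000843
err (6b) val=39 bits=0x27 at bit 17: 0x004e0843
opcode (9b) val=-134 bits=0x17a at bit 23: 0xbd4e0843
word = 0xbd4e0843 → little-endian bytes:
  [0]=0x43  [1]=0x08  [2]=0x4e  [3]=0xbd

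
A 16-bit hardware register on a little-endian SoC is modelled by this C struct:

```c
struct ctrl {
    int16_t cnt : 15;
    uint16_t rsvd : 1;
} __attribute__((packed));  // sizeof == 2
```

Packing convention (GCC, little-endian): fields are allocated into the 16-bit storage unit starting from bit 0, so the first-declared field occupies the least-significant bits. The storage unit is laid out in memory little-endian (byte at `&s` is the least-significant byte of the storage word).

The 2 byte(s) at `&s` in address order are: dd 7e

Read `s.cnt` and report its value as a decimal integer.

[0]=0xdd [1]=0x7e (little-endian) → word 0x7edd
cnt:15 @ bit 0 → (0x7edd>>0)&0x7fff = 0x7edd  ←
rsvd:1 @ bit 15 → (0x7edd>>15)&0x1 = 0x0
cnt signed 15b, MSB=1: 32477 - 32768 = -291

-291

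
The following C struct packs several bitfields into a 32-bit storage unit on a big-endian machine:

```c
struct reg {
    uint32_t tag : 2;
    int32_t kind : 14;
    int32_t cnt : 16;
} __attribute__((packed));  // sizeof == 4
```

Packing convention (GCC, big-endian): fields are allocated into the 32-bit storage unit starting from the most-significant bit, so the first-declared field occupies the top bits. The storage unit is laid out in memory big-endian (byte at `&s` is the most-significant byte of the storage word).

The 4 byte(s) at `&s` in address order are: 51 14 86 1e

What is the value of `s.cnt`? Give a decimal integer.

[0]=0x51 [1]=0x14 [2]=0x86 [3]=0x1e (big-endian) → word 0x5114861e
tag [30+:2] = (word>>30) & 0x3 = 1
kind [16+:14] = (word>>16) & 0x3fff = 4372
cnt [0+:16] = (word>>0) & 0xffff = 34334  ←
cnt signed 16b, MSB=1: 34334 - 65536 = -31202

-31202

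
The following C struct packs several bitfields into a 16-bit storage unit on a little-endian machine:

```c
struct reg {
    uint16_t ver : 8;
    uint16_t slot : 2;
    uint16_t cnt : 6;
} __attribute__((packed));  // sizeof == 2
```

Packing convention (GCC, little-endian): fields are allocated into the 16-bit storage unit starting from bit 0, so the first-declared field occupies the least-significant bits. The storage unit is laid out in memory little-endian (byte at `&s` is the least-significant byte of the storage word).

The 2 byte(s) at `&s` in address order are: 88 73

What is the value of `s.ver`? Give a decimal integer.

136

[0]=0x88 [1]=0x73 (little-endian) → word 0x7388
ver:8 @ bit 0 → (0x7388>>0)&0xff = 0x88  ←
slot:2 @ bit 8 → (0x7388>>8)&0x3 = 0x3
cnt:6 @ bit 10 → (0x7388>>10)&0x3f = 0x1c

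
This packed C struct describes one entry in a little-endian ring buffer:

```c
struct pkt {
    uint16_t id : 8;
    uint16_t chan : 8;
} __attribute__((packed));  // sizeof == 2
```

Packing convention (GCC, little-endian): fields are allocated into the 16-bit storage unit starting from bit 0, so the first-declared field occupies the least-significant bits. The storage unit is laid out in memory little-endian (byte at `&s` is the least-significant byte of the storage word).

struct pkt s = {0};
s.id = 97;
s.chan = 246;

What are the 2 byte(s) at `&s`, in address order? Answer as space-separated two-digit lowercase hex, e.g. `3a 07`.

61 f6

id:8 = 97 → 0x61 << 0 → word 0x0061
chan:8 = 246 → 0xf6 << 8 → word 0xf661
word = 0xf661 → little-endian bytes:
  [0]=0x61  [1]=0xf6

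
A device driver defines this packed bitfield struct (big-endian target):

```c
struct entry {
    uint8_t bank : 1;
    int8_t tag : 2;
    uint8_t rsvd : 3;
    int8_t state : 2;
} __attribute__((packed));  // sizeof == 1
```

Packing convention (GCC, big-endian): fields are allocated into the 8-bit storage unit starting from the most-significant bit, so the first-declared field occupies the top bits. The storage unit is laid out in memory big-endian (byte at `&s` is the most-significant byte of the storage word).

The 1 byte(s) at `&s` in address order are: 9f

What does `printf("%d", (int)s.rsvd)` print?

[0]=0x9f (big-endian) → word 0x9f
bank:1 @ bit 7 → (0x9f>>7)&0x1 = 0x1
tag:2 @ bit 5 → (0x9f>>5)&0x3 = 0x0
rsvd:3 @ bit 2 → (0x9f>>2)&0x7 = 0x7  ←
state:2 @ bit 0 → (0x9f>>0)&0x3 = 0x3

7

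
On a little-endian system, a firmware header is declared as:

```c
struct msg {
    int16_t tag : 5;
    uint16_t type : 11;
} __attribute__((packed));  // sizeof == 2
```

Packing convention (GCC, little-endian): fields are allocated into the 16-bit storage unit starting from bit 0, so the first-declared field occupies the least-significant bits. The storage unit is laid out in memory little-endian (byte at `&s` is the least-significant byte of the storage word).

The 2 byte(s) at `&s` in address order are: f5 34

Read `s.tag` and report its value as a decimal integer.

[0]=0xf5 [1]=0x34 (little-endian) → word 0x34f5
tag [0+:5] = (word>>0) & 0x1f = 21  ←
type [5+:11] = (word>>5) & 0x7ff = 423
tag signed 5b, MSB=1: 21 - 32 = -11

-11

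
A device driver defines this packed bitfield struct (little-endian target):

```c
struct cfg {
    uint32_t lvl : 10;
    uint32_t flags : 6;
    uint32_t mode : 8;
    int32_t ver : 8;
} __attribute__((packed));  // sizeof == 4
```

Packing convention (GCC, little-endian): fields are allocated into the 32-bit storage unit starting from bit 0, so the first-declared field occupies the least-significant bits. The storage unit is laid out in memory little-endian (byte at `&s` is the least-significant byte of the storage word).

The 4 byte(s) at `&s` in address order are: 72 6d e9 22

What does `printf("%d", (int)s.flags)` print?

27

[0]=0x72 [1]=0x6d [2]=0xe9 [3]=0x22 (little-endian) → word 0x22e96d72
lvl:10 @ bit 0 → (0x22e96d72>>0)&0x3ff = 0x172
flags:6 @ bit 10 → (0x22e96d72>>10)&0x3f = 0x1b  ←
mode:8 @ bit 16 → (0x22e96d72>>16)&0xff = 0xe9
ver:8 @ bit 24 → (0x22e96d72>>24)&0xff = 0x22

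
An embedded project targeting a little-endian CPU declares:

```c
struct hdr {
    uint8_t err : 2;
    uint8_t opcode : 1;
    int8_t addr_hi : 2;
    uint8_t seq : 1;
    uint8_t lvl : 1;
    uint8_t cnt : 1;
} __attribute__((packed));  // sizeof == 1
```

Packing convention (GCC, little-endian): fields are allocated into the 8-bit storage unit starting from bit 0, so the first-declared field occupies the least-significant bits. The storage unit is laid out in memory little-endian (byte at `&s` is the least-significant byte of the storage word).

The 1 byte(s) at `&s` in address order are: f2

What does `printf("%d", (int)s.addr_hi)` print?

-2

[0]=0xf2 (little-endian) → word 0xf2
err [0+:2] = (word>>0) & 0x3 = 2
opcode [2+:1] = (word>>2) & 0x1 = 0
addr_hi [3+:2] = (word>>3) & 0x3 = 2  ←
seq [5+:1] = (word>>5) & 0x1 = 1
lvl [6+:1] = (word>>6) & 0x1 = 1
cnt [7+:1] = (word>>7) & 0x1 = 1
addr_hi signed 2b, MSB=1: 2 - 4 = -2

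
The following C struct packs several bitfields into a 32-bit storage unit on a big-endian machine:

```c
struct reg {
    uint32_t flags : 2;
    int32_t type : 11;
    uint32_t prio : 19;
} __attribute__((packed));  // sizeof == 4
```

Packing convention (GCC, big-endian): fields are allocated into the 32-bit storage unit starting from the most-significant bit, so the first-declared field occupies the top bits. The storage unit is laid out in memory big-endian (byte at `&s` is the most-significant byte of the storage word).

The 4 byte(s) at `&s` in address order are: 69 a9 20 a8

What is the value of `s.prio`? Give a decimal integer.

73896

[0]=0x69 [1]=0xa9 [2]=0x20 [3]=0xa8 (big-endian) → word 0x69a920a8
flags:2 @ bit 30 → (0x69a920a8>>30)&0x3 = 0x1
type:11 @ bit 19 → (0x69a920a8>>19)&0x7ff = 0x535
prio:19 @ bit 0 → (0x69a920a8>>0)&0x7ffff = 0x120a8  ←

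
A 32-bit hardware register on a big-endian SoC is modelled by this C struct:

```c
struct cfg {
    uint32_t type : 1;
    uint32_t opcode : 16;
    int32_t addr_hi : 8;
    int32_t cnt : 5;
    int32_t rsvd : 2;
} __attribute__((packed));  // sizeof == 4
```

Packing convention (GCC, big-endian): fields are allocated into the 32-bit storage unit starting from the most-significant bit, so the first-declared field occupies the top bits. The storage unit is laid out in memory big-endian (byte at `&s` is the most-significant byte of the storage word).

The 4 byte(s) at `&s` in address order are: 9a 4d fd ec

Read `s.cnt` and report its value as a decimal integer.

-5

[0]=0x9a [1]=0x4d [2]=0xfd [3]=0xec (big-endian) → word 0x9a4dfdec
type [31+:1] = (word>>31) & 0x1 = 1
opcode [15+:16] = (word>>15) & 0xffff = 13467
addr_hi [7+:8] = (word>>7) & 0xff = 251
cnt [2+:5] = (word>>2) & 0x1f = 27  ←
rsvd [0+:2] = (word>>0) & 0x3 = 0
cnt signed 5b, MSB=1: 27 - 32 = -5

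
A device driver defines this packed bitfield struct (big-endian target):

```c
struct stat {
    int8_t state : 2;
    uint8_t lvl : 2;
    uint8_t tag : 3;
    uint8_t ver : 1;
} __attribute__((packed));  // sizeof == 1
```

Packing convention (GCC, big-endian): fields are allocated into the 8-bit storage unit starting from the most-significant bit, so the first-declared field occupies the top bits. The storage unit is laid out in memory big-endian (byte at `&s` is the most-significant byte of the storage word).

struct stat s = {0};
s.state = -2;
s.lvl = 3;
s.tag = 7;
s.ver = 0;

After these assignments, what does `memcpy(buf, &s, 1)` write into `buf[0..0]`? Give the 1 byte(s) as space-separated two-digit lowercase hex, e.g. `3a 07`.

be

[6+:2] state=-2 & 0x3 = 0x2; word=0x80
[4+:2] lvl=3 & 0x3 = 0x3; word=0xb0
[1+:3] tag=7 & 0x7 = 0x7; word=0xbe
[0+:1] ver=0 & 0x1 = 0x0; word=0xbe
word = 0xbe → big-endian bytes:
  [0]=0xbe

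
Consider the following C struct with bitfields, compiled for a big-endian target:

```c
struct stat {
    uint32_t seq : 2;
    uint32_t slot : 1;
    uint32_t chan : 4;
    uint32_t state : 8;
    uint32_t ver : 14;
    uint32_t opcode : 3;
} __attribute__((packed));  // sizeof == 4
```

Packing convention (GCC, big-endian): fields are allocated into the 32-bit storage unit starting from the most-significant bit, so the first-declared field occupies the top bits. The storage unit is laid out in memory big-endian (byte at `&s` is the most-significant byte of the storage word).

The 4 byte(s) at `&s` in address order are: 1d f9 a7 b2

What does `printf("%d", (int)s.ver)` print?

13558

[0]=0x1d [1]=0xf9 [2]=0xa7 [3]=0xb2 (big-endian) → word 0x1df9a7b2
seq [30+:2] = (word>>30) & 0x3 = 0
slot [29+:1] = (word>>29) & 0x1 = 0
chan [25+:4] = (word>>25) & 0xf = 14
state [17+:8] = (word>>17) & 0xff = 252
ver [3+:14] = (word>>3) & 0x3fff = 13558  ←
opcode [0+:3] = (word>>0) & 0x7 = 2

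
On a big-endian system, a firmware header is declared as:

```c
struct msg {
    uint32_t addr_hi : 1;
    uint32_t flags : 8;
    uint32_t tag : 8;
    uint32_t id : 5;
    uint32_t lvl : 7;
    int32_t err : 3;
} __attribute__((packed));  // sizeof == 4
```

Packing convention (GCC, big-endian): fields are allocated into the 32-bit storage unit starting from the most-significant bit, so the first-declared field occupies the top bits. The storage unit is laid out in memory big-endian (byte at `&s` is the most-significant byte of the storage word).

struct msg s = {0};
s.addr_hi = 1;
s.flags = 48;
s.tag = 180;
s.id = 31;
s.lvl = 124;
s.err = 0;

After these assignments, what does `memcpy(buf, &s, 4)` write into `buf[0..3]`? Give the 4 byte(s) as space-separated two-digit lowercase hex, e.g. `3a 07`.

addr_hi (1b) val=1 bits=0x1 at bit 31: 0x80000000
flags (8b) val=48 bits=0x30 at bit 23: 0x98000000
tag (8b) val=180 bits=0xb4 at bit 15: 0x985a0000
id (5b) val=31 bits=0x1f at bit 10: 0x985a7c00
lvl (7b) val=124 bits=0x7c at bit 3: 0x985a7fe0
err (3b) val=0 bits=0x0 at bit 0: 0x985a7fe0
word = 0x985a7fe0 → big-endian bytes:
  [0]=0x98  [1]=0x5a  [2]=0x7f  [3]=0xe0

98 5a 7f e0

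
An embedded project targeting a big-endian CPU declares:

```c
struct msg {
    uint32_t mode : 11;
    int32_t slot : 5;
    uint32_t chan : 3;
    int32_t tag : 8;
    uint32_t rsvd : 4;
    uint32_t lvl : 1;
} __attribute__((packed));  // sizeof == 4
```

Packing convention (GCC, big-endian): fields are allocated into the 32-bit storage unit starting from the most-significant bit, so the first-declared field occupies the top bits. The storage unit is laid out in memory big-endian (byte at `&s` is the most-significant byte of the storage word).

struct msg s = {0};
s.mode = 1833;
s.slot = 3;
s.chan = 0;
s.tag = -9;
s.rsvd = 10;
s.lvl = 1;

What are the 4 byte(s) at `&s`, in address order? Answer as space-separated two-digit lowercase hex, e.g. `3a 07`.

e5 23 1e f5

mode:11 = 1833 → 0x729 << 21 → word 0xe5200000
slot:5 = 3 → 0x3 << 16 → word 0xe5230000
chan:3 = 0 → 0x0 << 13 → word 0xe5230000
tag:8 = -9 → 0xf7 << 5 → word 0xe5231ee0
rsvd:4 = 10 → 0xa << 1 → word 0xe5231ef4
lvl:1 = 1 → 0x1 << 0 → word 0xe5231ef5
word = 0xe5231ef5 → big-endian bytes:
  [0]=0xe5  [1]=0x23  [2]=0x1e  [3]=0xf5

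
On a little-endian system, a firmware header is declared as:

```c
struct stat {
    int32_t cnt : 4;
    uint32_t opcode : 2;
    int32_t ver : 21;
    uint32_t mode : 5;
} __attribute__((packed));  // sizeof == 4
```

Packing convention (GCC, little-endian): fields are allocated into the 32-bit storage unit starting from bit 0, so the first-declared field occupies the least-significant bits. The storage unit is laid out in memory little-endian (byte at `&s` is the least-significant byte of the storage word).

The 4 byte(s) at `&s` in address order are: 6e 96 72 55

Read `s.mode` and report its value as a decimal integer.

[0]=0x6e [1]=0x96 [2]=0x72 [3]=0x55 (little-endian) → word 0x5572966e
cnt:4 @ bit 0 → (0x5572966e>>0)&0xf = 0xe
opcode:2 @ bit 4 → (0x5572966e>>4)&0x3 = 0x2
ver:21 @ bit 6 → (0x5572966e>>6)&0x1fffff = 0x15ca59
mode:5 @ bit 27 → (0x5572966e>>27)&0x1f = 0xa  ←

10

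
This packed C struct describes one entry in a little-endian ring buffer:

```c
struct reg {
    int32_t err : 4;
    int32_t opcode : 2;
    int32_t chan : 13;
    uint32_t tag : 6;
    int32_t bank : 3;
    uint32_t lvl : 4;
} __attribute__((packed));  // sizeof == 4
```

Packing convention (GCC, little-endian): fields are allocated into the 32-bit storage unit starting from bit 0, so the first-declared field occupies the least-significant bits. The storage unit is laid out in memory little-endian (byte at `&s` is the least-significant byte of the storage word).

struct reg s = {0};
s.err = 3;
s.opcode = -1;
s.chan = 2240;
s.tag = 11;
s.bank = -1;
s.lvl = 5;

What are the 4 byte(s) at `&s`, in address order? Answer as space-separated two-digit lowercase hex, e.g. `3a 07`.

err (4b) val=3 bits=0x3 at bit 0: 0x00000003
opcode (2b) val=-1 bits=0x3 at bit 4: 0x00000033
chan (13b) val=2240 bits=0x8c0 at bit 6: 0x00023033
tag (6b) val=11 bits=0xb at bit 19: 0x005a3033
bank (3b) val=-1 bits=0x7 at bit 25: 0x0e5a3033
lvl (4b) val=5 bits=0x5 at bit 28: 0x5e5a3033
word = 0x5e5a3033 → little-endian bytes:
  [0]=0x33  [1]=0x30  [2]=0x5a  [3]=0x5e

33 30 5a 5e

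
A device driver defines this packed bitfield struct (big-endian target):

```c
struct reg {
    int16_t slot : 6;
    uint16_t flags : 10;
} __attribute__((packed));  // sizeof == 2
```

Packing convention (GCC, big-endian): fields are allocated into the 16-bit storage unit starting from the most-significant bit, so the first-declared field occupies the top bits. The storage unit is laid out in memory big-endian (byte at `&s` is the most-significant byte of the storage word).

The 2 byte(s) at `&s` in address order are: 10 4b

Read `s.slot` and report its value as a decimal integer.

4

[0]=0x10 [1]=0x4b (big-endian) → word 0x104b
slot [10+:6] = (word>>10) & 0x3f = 4  ←
flags [0+:10] = (word>>0) & 0x3ff = 75
slot signed 6b, MSB=0: value = 4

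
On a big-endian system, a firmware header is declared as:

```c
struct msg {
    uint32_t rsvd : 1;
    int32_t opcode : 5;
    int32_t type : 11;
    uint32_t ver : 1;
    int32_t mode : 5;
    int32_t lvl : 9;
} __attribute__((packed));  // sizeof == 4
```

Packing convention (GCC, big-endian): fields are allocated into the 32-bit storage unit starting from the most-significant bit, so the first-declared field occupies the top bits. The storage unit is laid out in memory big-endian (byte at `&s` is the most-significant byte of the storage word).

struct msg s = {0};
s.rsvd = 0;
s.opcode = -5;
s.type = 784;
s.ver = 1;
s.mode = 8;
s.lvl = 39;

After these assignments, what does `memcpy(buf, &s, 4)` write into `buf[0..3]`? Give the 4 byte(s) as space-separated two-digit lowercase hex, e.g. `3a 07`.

[31+:1] rsvd=0 & 0x1 = 0x0; word=0x00000000
[26+:5] opcode=-5 & 0x1f = 0x1b; word=0x6c000000
[15+:11] type=784 & 0x7ff = 0x310; word=0x6d880000
[14+:1] ver=1 & 0x1 = 0x1; word=0x6d884000
[9+:5] mode=8 & 0x1f = 0x8; word=0x6d885000
[0+:9] lvl=39 & 0x1ff = 0x27; word=0x6d885027
word = 0x6d885027 → big-endian bytes:
  [0]=0x6d  [1]=0x88  [2]=0x50  [3]=0x27

6d 88 50 27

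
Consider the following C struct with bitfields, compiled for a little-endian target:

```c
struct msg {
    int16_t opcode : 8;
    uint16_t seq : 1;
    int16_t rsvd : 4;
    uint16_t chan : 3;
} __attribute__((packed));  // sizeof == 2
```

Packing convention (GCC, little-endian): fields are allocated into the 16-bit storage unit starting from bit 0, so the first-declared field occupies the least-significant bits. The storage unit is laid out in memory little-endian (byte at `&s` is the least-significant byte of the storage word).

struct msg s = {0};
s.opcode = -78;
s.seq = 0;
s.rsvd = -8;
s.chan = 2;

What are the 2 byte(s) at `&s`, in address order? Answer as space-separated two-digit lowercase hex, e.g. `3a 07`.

b2 50

opcode (8b) val=-78 bits=0xb2 at bit 0: 0x00b2
seq (1b) val=0 bits=0x0 at bit 8: 0x00b2
rsvd (4b) val=-8 bits=0x8 at bit 9: 0x10b2
chan (3b) val=2 bits=0x2 at bit 13: 0x50b2
word = 0x50b2 → little-endian bytes:
  [0]=0xb2  [1]=0x50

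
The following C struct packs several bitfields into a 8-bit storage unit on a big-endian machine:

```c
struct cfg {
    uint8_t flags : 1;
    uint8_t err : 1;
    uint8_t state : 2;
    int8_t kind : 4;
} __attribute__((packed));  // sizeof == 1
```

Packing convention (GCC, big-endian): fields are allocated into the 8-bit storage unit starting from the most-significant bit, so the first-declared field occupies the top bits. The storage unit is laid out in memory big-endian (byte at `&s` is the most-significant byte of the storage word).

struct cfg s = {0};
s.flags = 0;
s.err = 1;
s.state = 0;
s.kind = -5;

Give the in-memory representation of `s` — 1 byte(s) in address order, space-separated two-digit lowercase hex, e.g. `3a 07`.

[7+:1] flags=0 & 0x1 = 0x0; word=0x00
[6+:1] err=1 & 0x1 = 0x1; word=0x40
[4+:2] state=0 & 0x3 = 0x0; word=0x40
[0+:4] kind=-5 & 0xf = 0xb; word=0x4b
word = 0x4b → big-endian bytes:
  [0]=0x4b

4b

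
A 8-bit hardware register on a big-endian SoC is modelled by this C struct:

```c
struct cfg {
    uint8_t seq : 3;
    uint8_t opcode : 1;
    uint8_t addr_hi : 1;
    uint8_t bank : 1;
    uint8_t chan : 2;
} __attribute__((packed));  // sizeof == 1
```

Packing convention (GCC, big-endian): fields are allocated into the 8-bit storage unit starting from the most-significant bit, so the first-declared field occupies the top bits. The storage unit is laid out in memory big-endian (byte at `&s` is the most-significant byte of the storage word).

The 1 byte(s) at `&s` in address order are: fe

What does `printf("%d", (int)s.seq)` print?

7

[0]=0xfe (big-endian) → word 0xfe
seq:3 @ bit 5 → (0xfe>>5)&0x7 = 0x7  ←
opcode:1 @ bit 4 → (0xfe>>4)&0x1 = 0x1
addr_hi:1 @ bit 3 → (0xfe>>3)&0x1 = 0x1
bank:1 @ bit 2 → (0xfe>>2)&0x1 = 0x1
chan:2 @ bit 0 → (0xfe>>0)&0x3 = 0x2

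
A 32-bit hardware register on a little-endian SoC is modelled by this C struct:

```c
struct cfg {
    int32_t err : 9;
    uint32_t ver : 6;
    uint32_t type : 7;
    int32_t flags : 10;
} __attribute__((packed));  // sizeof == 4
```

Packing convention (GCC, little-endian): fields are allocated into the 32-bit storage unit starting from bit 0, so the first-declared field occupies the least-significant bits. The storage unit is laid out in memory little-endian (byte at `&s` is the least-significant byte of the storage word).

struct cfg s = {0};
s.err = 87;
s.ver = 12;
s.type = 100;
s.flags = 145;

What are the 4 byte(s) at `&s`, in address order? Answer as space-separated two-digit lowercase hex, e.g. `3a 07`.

[0+:9] err=87 & 0x1ff = 0x57; word=0x00000057
[9+:6] ver=12 & 0x3f = 0xc; word=0x00001857
[15+:7] type=100 & 0x7f = 0x64; word=0x00321857
[22+:10] flags=145 & 0x3ff = 0x91; word=0x24721857
word = 0x24721857 → little-endian bytes:
  [0]=0x57  [1]=0x18  [2]=0x72  [3]=0x24

57 18 72 24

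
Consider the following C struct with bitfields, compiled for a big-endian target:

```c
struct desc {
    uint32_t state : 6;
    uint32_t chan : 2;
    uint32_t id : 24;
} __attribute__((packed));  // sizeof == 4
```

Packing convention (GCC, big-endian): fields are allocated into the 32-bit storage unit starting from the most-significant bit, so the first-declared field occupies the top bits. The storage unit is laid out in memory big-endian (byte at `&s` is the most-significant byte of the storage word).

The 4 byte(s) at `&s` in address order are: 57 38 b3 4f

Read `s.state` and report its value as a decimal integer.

21

[0]=0x57 [1]=0x38 [2]=0xb3 [3]=0x4f (big-endian) → word 0x5738b34f
state [26+:6] = (word>>26) & 0x3f = 21  ←
chan [24+:2] = (word>>24) & 0x3 = 3
id [0+:24] = (word>>0) & 0xffffff = 3715919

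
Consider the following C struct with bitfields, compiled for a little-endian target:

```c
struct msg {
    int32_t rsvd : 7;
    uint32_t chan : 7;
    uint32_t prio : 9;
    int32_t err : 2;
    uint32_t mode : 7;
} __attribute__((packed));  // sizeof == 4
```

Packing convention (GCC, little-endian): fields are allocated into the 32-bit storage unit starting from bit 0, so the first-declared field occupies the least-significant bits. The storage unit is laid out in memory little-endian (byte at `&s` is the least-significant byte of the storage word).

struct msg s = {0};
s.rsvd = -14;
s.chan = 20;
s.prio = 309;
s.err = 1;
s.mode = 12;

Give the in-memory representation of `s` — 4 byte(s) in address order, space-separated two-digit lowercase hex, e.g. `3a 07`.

rsvd:7 = -14 → 0x72 << 0 → word 0x00000072
chan:7 = 20 → 0x14 << 7 → word 0x00000a72
prio:9 = 309 → 0x135 << 14 → word 0x004d4a72
err:2 = 1 → 0x1 << 23 → word 0x00cd4a72
mode:7 = 12 → 0xc << 25 → word 0x18cd4a72
word = 0x18cd4a72 → little-endian bytes:
  [0]=0x72  [1]=0x4a  [2]=0xcd  [3]=0x18

72 4a cd 18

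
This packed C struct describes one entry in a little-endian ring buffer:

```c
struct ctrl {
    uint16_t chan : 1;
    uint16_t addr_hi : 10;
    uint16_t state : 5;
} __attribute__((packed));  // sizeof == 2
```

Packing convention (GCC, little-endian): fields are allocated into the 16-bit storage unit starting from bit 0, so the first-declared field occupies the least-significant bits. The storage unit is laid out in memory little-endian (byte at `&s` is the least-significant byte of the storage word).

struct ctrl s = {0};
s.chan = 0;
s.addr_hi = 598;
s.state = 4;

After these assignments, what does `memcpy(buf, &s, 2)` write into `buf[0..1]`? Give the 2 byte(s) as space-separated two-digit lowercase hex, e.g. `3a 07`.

ac 24

chan:1 = 0 → 0x0 << 0 → word 0x0000
addr_hi:10 = 598 → 0x256 << 1 → word 0x04ac
state:5 = 4 → 0x4 << 11 → word 0x24ac
word = 0x24ac → little-endian bytes:
  [0]=0xac  [1]=0x24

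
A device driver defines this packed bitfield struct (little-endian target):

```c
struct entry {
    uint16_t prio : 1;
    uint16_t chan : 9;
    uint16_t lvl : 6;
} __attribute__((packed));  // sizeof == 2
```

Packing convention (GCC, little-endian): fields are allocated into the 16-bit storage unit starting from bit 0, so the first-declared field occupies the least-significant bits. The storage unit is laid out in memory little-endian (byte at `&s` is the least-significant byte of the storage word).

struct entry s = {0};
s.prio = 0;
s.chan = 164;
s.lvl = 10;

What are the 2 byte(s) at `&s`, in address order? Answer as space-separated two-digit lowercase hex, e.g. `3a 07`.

prio (1b) val=0 bits=0x0 at bit 0: 0x0000
chan (9b) val=164 bits=0xa4 at bit 1: 0x0148
lvl (6b) val=10 bits=0xa at bit 10: 0x2948
word = 0x2948 → little-endian bytes:
  [0]=0x48  [1]=0x29

48 29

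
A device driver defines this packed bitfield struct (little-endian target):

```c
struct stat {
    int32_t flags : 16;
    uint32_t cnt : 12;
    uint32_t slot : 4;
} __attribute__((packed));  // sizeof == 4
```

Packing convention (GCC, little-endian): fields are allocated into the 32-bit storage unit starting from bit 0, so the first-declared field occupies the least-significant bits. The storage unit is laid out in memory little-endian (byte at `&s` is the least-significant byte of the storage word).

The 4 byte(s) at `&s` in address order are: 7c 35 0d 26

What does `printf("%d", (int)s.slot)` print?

[0]=0x7c [1]=0x35 [2]=0x0d [3]=0x26 (little-endian) → word 0x260d357c
flags:16 @ bit 0 → (0x260d357c>>0)&0xffff = 0x357c
cnt:12 @ bit 16 → (0x260d357c>>16)&0xfff = 0x60d
slot:4 @ bit 28 → (0x260d357c>>28)&0xf = 0x2  ←

2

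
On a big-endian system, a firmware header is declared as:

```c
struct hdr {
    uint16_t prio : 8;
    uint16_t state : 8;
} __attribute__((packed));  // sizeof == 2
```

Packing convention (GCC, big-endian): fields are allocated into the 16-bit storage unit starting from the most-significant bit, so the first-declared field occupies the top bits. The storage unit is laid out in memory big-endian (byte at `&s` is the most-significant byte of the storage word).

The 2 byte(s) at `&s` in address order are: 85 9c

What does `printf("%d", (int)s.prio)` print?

133

[0]=0x85 [1]=0x9c (big-endian) → word 0x859c
prio:8 @ bit 8 → (0x859c>>8)&0xff = 0x85  ←
state:8 @ bit 0 → (0x859c>>0)&0xff = 0x9c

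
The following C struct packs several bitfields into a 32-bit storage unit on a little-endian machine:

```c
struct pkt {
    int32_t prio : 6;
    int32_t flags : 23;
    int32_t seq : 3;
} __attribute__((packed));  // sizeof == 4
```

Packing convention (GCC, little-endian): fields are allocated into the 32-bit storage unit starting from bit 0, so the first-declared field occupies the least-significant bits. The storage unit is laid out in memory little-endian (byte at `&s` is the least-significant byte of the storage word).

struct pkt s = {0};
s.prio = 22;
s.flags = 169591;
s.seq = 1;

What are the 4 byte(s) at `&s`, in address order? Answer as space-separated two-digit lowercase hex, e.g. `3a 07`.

prio (6b) val=22 bits=0x16 at bit 0: 0x00000016
flags (23b) val=169591 bits=0x29677 at bit 6: 0x00a59dd6
seq (3b) val=1 bits=0x1 at bit 29: 0x20a59dd6
word = 0x20a59dd6 → little-endian bytes:
  [0]=0xd6  [1]=0x9d  [2]=0xa5  [3]=0x20

d6 9d a5 20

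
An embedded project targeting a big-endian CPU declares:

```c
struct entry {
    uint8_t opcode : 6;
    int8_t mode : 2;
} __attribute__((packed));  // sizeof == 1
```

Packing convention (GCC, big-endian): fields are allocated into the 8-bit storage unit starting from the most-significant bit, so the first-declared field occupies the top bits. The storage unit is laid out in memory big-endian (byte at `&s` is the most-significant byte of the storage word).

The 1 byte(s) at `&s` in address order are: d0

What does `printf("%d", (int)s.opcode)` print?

[0]=0xd0 (big-endian) → word 0xd0
opcode [2+:6] = (word>>2) & 0x3f = 52  ←
mode [0+:2] = (word>>0) & 0x3 = 0

52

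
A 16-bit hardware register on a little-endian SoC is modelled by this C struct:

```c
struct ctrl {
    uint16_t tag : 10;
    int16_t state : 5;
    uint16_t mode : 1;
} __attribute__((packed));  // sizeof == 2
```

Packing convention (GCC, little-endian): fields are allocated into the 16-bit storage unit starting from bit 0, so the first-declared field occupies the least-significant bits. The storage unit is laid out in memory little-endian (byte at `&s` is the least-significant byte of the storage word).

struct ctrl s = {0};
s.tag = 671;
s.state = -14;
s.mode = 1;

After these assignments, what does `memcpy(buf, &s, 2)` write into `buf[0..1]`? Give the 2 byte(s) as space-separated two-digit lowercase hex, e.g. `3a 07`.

tag:10 = 671 → 0x29f << 0 → word 0x029f
state:5 = -14 → 0x12 << 10 → word 0x4a9f
mode:1 = 1 → 0x1 << 15 → word 0xca9f
word = 0xca9f → little-endian bytes:
  [0]=0x9f  [1]=0xca

9f ca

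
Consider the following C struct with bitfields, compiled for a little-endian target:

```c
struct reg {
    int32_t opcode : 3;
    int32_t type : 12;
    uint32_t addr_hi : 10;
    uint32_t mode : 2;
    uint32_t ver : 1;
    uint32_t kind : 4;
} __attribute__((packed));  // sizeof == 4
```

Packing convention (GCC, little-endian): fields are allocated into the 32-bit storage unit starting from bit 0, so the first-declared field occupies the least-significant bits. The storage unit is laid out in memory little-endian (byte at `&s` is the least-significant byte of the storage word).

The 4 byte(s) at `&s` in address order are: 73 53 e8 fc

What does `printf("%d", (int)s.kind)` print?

15

[0]=0x73 [1]=0x53 [2]=0xe8 [3]=0xfc (little-endian) → word 0xfce85373
opcode:3 @ bit 0 → (0xfce85373>>0)&0x7 = 0x3
type:12 @ bit 3 → (0xfce85373>>3)&0xfff = 0xa6e
addr_hi:10 @ bit 15 → (0xfce85373>>15)&0x3ff = 0x1d0
mode:2 @ bit 25 → (0xfce85373>>25)&0x3 = 0x2
ver:1 @ bit 27 → (0xfce85373>>27)&0x1 = 0x1
kind:4 @ bit 28 → (0xfce85373>>28)&0xf = 0xf  ←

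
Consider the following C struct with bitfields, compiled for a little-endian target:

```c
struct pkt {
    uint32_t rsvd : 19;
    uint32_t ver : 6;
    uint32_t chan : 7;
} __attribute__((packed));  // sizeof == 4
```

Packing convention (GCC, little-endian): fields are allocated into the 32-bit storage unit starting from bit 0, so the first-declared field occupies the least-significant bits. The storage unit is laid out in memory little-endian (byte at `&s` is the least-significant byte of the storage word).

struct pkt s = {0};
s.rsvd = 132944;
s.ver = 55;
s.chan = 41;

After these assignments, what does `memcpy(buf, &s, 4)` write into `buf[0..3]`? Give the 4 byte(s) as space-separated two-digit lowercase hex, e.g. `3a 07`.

50 07 ba 53

rsvd:19 = 132944 → 0x20750 << 0 → word 0x00020750
ver:6 = 55 → 0x37 << 19 → word 0x01ba0750
chan:7 = 41 → 0x29 << 25 → word 0x53ba0750
word = 0x53ba0750 → little-endian bytes:
  [0]=0x50  [1]=0x07  [2]=0xba  [3]=0x53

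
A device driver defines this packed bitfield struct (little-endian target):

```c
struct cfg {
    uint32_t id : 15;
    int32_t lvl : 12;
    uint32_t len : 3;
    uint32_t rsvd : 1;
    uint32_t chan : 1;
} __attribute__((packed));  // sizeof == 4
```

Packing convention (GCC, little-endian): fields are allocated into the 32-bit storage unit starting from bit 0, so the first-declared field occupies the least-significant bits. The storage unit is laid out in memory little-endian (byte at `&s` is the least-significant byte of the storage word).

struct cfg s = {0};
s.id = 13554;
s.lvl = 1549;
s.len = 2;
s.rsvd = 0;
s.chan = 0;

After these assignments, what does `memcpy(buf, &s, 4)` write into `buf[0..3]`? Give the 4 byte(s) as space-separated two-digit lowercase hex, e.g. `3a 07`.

id (15b) val=13554 bits=0x34f2 at bit 0: 0x000034f2
lvl (12b) val=1549 bits=0x60d at bit 15: 0x0306b4f2
len (3b) val=2 bits=0x2 at bit 27: 0x1306b4f2
rsvd (1b) val=0 bits=0x0 at bit 30: 0x1306b4f2
chan (1b) val=0 bits=0x0 at bit 31: 0x1306b4f2
word = 0x1306b4f2 → little-endian bytes:
  [0]=0xf2  [1]=0xb4  [2]=0x06  [3]=0x13

f2 b4 06 13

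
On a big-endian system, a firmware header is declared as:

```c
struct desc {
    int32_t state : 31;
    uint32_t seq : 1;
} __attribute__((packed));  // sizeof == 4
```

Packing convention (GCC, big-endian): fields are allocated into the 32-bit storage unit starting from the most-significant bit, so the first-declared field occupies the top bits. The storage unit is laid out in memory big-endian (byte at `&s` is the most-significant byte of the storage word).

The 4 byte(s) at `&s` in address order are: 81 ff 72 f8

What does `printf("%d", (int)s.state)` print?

-1056982660

[0]=0x81 [1]=0xff [2]=0x72 [3]=0xf8 (big-endian) → word 0x81ff72f8
state:31 @ bit 1 → (0x81ff72f8>>1)&0x7fffffff = 0x40ffb97c  ←
seq:1 @ bit 0 → (0x81ff72f8>>0)&0x1 = 0x0
state signed 31b, MSB=1: 1090500988 - 2147483648 = -1056982660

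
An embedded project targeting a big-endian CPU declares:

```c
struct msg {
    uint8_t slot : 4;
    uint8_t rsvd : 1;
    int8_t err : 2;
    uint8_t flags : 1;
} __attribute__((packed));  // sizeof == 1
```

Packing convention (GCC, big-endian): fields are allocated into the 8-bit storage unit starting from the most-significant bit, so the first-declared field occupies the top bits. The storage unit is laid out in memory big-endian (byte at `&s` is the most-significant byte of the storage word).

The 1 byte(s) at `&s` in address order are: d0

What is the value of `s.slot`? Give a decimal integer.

[0]=0xd0 (big-endian) → word 0xd0
slot [4+:4] = (word>>4) & 0xf = 13  ←
rsvd [3+:1] = (word>>3) & 0x1 = 0
err [1+:2] = (word>>1) & 0x3 = 0
flags [0+:1] = (word>>0) & 0x1 = 0

13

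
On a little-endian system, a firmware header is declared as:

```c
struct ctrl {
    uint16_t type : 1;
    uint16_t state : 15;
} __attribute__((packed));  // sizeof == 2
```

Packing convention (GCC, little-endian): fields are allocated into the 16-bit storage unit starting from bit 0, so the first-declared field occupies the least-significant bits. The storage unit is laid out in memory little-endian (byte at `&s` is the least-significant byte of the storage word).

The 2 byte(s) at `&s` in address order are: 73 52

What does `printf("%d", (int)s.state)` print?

10553

[0]=0x73 [1]=0x52 (little-endian) → word 0x5273
type [0+:1] = (word>>0) & 0x1 = 1
state [1+:15] = (word>>1) & 0x7fff = 10553  ←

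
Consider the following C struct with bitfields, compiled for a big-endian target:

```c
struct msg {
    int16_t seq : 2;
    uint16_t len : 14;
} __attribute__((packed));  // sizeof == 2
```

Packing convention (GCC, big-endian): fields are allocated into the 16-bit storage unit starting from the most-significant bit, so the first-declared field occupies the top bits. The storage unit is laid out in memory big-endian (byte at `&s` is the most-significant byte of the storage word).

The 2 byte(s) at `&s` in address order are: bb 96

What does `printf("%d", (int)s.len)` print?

[0]=0xbb [1]=0x96 (big-endian) → word 0xbb96
seq:2 @ bit 14 → (0xbb96>>14)&0x3 = 0x2
len:14 @ bit 0 → (0xbb96>>0)&0x3fff = 0x3b96  ←

15254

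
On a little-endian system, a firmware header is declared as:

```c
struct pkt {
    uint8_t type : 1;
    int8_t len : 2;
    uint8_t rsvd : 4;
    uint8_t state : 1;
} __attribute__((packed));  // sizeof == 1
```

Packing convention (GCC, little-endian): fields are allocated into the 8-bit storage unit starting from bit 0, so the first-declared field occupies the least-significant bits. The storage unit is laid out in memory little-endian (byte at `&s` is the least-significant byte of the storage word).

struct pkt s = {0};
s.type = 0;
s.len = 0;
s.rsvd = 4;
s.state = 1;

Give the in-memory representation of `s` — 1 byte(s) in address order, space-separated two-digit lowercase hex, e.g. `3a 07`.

[0+:1] type=0 & 0x1 = 0x0; word=0x00
[1+:2] len=0 & 0x3 = 0x0; word=0x00
[3+:4] rsvd=4 & 0xf = 0x4; word=0x20
[7+:1] state=1 & 0x1 = 0x1; word=0xa0
word = 0xa0 → little-endian bytes:
  [0]=0xa0

a0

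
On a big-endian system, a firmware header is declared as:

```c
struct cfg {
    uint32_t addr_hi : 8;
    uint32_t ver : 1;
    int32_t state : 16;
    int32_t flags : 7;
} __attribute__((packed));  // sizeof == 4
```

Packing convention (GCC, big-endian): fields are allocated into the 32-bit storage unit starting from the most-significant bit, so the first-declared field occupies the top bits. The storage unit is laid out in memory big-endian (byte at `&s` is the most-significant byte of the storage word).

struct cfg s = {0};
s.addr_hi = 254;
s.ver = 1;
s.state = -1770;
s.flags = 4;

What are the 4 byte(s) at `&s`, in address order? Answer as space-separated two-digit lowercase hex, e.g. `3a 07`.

addr_hi:8 = 254 → 0xfe << 24 → word 0xfe000000
ver:1 = 1 → 0x1 << 23 → word 0xfe800000
state:16 = -1770 → 0xf916 << 7 → word 0xfefc8b00
flags:7 = 4 → 0x4 << 0 → word 0xfefc8b04
word = 0xfefc8b04 → big-endian bytes:
  [0]=0xfe  [1]=0xfc  [2]=0x8b  [3]=0x04

fe fc 8b 04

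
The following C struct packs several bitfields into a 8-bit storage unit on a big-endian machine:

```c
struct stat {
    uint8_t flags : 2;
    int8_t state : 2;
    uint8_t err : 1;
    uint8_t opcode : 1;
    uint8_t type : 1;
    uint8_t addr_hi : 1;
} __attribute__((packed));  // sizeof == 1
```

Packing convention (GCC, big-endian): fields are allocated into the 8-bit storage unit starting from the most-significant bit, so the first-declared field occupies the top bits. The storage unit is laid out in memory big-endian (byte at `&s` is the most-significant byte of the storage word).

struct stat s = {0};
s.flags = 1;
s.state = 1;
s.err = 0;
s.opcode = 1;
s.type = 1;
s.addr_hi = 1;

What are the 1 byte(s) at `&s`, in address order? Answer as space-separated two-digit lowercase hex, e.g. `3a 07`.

flags (2b) val=1 bits=0x1 at bit 6: 0x40
state (2b) val=1 bits=0x1 at bit 4: 0x50
err (1b) val=0 bits=0x0 at bit 3: 0x50
opcode (1b) val=1 bits=0x1 at bit 2: 0x54
type (1b) val=1 bits=0x1 at bit 1: 0x56
addr_hi (1b) val=1 bits=0x1 at bit 0: 0x57
word = 0x57 → big-endian bytes:
  [0]=0x57

57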